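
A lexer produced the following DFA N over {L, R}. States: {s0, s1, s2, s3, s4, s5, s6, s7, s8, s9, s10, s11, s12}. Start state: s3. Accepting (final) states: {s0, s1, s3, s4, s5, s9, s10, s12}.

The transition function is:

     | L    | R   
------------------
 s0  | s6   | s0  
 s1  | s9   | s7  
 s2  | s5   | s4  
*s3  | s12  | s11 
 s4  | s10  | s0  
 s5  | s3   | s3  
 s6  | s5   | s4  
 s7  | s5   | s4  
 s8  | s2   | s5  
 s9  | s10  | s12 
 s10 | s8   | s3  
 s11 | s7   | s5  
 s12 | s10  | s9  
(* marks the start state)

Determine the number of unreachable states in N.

BFS from s3 reaches {s0, s2, s3, s4, s5, s6, s7, s8, s9, s10, s11, s12}; the 1 state(s) s1 are never visited.

1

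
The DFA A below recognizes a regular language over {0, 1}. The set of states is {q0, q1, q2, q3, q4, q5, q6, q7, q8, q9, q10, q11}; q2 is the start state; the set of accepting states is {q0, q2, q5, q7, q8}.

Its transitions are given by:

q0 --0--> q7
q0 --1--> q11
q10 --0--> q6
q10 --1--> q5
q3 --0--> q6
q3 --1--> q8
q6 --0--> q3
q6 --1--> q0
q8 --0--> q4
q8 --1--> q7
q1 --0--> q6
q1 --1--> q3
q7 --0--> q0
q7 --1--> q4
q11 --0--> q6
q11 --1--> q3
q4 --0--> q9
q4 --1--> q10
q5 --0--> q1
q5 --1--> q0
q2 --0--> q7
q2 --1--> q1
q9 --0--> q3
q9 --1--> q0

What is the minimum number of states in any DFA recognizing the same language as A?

Every state is reachable, so we keep all 12.
Initial partition by acceptance: {q0,q2,q5,q7,q8} | {q1,q3,q4,q6,q9,q10,q11}.
On input 0, block {q0,q2,q5,q7,q8} splits into {q0,q2,q7} and {q5,q8}.
Split {q1,q3,q4,q6,q9,q10,q11} by δ(·,1) → {q1,q4,q11} and {q3,q10} and {q6,q9}.
No further refinement is possible. Final partition (5 blocks): {q0,q2,q7} | {q1,q4,q11} | {q5,q8} | {q3,q10} | {q6,q9}.

5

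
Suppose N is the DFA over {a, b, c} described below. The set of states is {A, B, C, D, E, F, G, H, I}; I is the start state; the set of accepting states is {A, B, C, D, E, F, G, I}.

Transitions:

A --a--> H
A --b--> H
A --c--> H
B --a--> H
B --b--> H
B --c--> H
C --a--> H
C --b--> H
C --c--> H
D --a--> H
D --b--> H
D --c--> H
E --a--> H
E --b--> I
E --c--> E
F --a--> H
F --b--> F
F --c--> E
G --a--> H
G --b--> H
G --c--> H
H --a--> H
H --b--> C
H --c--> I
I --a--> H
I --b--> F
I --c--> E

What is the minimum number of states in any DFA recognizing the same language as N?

3

States {A,B,D,G} cannot be reached from the start state, so discard them.
Initial partition by acceptance: {C,E,F,I} | {H}.
Refine {C,E,F,I} on symbol b: members go to different blocks, giving {E,F,I} and {C}.
No further refinement is possible. Final partition (3 blocks): {E,F,I} | {H} | {C}.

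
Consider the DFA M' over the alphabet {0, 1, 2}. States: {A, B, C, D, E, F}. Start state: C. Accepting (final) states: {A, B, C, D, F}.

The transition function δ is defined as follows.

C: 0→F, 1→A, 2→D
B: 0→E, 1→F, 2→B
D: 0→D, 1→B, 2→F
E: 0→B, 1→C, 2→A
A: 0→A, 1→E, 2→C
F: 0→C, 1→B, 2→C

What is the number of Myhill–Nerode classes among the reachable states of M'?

6

Every state is reachable, so we keep all 6.
Initial partition by acceptance: {A,B,C,D,F} | {E}.
Refine {A,B,C,D,F} on symbol 0: members go to different blocks, giving {A,C,D,F} and {B}.
On input 1, block {A,C,D,F} splits into {D,F} and {A} and {C}.
Split {D,F} by δ(·,0) → {D} and {F}.
No further refinement is possible. Final partition (6 blocks): {D} | {E} | {B} | {A} | {C} | {F}.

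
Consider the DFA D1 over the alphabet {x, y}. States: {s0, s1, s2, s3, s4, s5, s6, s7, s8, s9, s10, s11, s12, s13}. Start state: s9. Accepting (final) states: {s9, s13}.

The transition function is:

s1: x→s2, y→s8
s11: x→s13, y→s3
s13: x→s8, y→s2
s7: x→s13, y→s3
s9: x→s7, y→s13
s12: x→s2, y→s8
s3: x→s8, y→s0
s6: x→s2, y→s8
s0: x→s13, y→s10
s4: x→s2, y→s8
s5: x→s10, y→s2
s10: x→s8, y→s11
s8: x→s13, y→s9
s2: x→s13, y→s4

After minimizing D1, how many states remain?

7

States {s1,s5,s6,s12} cannot be reached from the start state, so discard them.
Initial partition by acceptance: {s9,s13} | {s0,s2,s3,s4,s7,s8,s10,s11}.
On input y, block {s9,s13} splits into {s9} and {s13}.
Refine {s0,s2,s3,s4,s7,s8,s10,s11} on symbol x: members go to different blocks, giving {s0,s2,s7,s8,s11} and {s3,s4,s10}.
On input y, block {s0,s2,s7,s8,s11} splits into {s0,s2,s7,s11} and {s8}.
On input x, block {s3,s4,s10} splits into {s3,s10} and {s4}.
Refine {s0,s2,s7,s11} on symbol y: members go to different blocks, giving {s0,s7,s11} and {s2}.
Stable partition: {s9} | {s0,s7,s11} | {s13} | {s3,s10} | {s8} | {s4} | {s2} — 7 equivalence classes.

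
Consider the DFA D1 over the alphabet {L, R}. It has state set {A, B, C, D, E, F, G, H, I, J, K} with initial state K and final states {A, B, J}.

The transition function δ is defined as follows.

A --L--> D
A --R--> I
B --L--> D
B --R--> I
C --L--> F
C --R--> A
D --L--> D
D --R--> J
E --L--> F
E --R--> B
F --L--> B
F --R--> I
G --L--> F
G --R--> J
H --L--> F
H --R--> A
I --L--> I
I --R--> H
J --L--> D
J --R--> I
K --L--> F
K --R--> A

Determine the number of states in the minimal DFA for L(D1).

States {C,E,G} cannot be reached from the start state, so discard them.
P0 = {A,B,J} | {D,F,H,I,K}.
Split {D,F,H,I,K} by δ(·,L) → {D,H,I,K} and {F}.
Split {D,H,I,K} by δ(·,L) → {D,I} and {H,K}.
Split {D,I} by δ(·,R) → {D} and {I}.
The partition is now stable with 5 blocks: {A,B,J} | {D} | {F} | {H,K} | {I}.

5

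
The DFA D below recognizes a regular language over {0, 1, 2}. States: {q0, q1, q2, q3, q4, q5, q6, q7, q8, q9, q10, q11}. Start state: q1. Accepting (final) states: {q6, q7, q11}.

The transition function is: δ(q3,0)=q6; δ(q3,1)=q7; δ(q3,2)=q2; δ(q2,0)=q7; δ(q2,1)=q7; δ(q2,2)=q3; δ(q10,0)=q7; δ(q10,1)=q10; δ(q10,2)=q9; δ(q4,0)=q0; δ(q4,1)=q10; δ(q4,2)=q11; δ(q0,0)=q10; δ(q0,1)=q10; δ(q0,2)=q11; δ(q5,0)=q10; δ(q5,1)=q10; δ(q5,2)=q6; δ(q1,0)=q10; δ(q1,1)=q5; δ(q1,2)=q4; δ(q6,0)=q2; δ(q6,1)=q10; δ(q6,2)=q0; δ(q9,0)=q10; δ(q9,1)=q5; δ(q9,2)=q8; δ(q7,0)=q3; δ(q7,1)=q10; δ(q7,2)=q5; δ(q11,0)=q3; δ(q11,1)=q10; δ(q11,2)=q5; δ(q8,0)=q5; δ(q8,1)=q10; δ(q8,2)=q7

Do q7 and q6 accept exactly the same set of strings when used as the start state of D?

Initial partition by acceptance: {q6,q7,q11} | {q0,q1,q2,q3,q4,q5,q8,q9,q10}.
Refine {q0,q1,q2,q3,q4,q5,q8,q9,q10} on symbol 0: members go to different blocks, giving {q0,q1,q4,q5,q8,q9} and {q2,q3,q10}.
Refine {q0,q1,q4,q5,q8,q9} on symbol 0: members go to different blocks, giving {q0,q1,q5,q9} and {q4,q8}.
On input 1, block {q0,q1,q5,q9} splits into {q0,q5} and {q1,q9}.
Refine {q2,q3,q10} on symbol 1: members go to different blocks, giving {q2,q3} and {q10}.
No further refinement is possible. Final partition (6 blocks): {q6,q7,q11} | {q0,q5} | {q2,q3} | {q4,q8} | {q1,q9} | {q10}.
q7 and q6 lie in the same block of the stable partition, so they are equivalent — no string distinguishes them.

Yes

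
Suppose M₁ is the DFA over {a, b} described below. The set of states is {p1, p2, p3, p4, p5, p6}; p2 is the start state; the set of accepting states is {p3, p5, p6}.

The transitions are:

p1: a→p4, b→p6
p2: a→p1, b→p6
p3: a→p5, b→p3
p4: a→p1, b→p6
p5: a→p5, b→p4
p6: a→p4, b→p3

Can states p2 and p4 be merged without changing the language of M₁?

Every state is reachable, so we keep all 6.
Start with accepting vs non-accepting: {p3,p5,p6} | {p1,p2,p4}.
Refine {p3,p5,p6} on symbol a: members go to different blocks, giving {p3,p5} and {p6}.
Refine {p3,p5} on symbol b: members go to different blocks, giving {p3} and {p5}.
Stable partition: {p3} | {p1,p2,p4} | {p6} | {p5} — 4 equivalence classes.
p2 and p4 lie in the same block of the stable partition, so they are equivalent — no string distinguishes them.

Yes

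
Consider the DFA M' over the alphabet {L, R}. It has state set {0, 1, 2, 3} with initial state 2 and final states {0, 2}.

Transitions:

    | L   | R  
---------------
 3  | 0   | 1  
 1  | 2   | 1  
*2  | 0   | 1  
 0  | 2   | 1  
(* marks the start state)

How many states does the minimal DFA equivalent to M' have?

2

Reachable states from the start: {0,1,2}. Unreachable: {3} — drop them.
Start with accepting vs non-accepting: {0,2} | {1}.
No further refinement is possible. Final partition (2 blocks): {0,2} | {1}.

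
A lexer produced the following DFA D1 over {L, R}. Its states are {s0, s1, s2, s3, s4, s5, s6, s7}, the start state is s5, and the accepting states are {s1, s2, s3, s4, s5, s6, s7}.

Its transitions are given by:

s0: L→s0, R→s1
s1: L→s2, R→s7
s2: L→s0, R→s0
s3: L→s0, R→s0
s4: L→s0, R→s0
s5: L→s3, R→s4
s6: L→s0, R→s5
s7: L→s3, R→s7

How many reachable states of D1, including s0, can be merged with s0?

1

Reachable states from the start: {s0,s1,s2,s3,s4,s5,s7}. Unreachable: {s6} — drop them.
P0 = {s1,s2,s3,s4,s5,s7} | {s0}.
Refine {s1,s2,s3,s4,s5,s7} on symbol L: members go to different blocks, giving {s1,s5,s7} and {s2,s3,s4}.
On input R, block {s1,s5,s7} splits into {s1,s7} and {s5}.
Stable partition: {s1,s7} | {s0} | {s2,s3,s4} | {s5} — 4 equivalence classes.
State s0 belongs to the block {s0}, which has 1 states.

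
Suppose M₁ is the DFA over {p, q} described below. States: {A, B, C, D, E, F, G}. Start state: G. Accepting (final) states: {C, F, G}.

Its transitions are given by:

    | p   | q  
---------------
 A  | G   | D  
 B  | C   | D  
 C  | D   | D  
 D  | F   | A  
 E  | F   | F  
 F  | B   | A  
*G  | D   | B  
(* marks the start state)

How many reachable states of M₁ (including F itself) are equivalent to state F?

3

States {E} cannot be reached from the start state, so discard them.
Initial partition by acceptance: {C,F,G} | {A,B,D}.
No further refinement is possible. Final partition (2 blocks): {C,F,G} | {A,B,D}.
State F belongs to the block {C,F,G}, which has 3 states.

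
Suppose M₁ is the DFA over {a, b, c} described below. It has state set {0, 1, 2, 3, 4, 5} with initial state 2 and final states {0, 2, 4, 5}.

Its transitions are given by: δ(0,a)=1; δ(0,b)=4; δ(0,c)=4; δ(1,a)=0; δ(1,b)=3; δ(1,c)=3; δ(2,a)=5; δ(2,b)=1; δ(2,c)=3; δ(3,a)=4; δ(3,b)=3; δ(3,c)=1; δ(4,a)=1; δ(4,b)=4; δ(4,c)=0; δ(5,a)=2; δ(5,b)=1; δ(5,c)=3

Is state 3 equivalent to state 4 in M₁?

No

All states are reachable from the start state.
Initial partition by acceptance: {0,2,4,5} | {1,3}.
On input a, block {0,2,4,5} splits into {0,4} and {2,5}.
The partition is now stable with 3 blocks: {0,4} | {1,3} | {2,5}.
3 and 4 end up in different blocks, so they are distinguishable. For instance, the string 'ε' is accepted from only 4.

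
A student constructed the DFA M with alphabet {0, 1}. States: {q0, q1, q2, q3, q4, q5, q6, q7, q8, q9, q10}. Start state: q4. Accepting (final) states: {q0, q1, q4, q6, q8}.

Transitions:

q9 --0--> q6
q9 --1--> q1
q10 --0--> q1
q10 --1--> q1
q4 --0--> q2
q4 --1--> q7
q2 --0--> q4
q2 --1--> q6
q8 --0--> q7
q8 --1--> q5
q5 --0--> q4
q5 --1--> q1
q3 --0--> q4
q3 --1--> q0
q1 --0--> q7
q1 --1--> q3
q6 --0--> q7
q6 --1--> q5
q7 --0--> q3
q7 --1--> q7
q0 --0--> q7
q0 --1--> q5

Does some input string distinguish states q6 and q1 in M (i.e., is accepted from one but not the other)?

No

Reachable states from the start: {q0,q1,q2,q3,q4,q5,q6,q7}. Unreachable: {q8,q9,q10} — drop them.
Initial partition by acceptance: {q0,q1,q4,q6} | {q2,q3,q5,q7}.
Split {q2,q3,q5,q7} by δ(·,0) → {q2,q3,q5} and {q7}.
Split {q0,q1,q4,q6} by δ(·,0) → {q0,q1,q6} and {q4}.
The partition is now stable with 4 blocks: {q0,q1,q6} | {q2,q3,q5} | {q7} | {q4}.
q6 and q1 lie in the same block of the stable partition, so they are equivalent — no string distinguishes them.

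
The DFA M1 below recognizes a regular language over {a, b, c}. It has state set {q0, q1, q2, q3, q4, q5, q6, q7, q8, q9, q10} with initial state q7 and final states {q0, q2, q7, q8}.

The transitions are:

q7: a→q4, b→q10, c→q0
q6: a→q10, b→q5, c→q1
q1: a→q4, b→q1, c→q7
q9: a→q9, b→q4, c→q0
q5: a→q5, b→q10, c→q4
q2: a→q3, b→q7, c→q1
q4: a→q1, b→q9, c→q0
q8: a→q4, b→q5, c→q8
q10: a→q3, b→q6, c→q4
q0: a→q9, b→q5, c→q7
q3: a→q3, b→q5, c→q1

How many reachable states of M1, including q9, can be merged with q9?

3

First remove the unreachable states {q2,q8}; 9 states remain.
P0 = {q0,q7} | {q1,q3,q4,q5,q6,q9,q10}.
On input c, block {q1,q3,q4,q5,q6,q9,q10} splits into {q3,q5,q6,q10} and {q1,q4,q9}.
The partition is now stable with 3 blocks: {q0,q7} | {q3,q5,q6,q10} | {q1,q4,q9}.
State q9 belongs to the block {q1,q4,q9}, which has 3 states.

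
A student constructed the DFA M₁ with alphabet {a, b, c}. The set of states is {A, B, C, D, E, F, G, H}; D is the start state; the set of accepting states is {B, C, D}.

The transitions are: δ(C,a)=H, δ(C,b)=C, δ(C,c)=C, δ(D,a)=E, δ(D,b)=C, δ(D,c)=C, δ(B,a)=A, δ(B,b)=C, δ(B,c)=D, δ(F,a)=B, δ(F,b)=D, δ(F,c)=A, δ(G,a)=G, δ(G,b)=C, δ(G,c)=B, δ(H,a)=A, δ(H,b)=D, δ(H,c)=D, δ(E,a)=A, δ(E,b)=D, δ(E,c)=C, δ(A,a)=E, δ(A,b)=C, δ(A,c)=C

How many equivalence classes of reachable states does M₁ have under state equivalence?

First remove the unreachable states {B,F,G}; 5 states remain.
Initial partition by acceptance: {C,D} | {A,E,H}.
The partition is now stable with 2 blocks: {C,D} | {A,E,H}.

2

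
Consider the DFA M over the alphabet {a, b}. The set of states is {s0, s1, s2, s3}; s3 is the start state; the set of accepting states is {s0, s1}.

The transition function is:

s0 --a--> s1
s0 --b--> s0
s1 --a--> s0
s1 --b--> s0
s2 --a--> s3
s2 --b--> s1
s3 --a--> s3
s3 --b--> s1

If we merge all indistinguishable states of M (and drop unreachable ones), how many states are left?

First remove the unreachable states {s2}; 3 states remain.
Start with accepting vs non-accepting: {s0,s1} | {s3}.
Stable partition: {s0,s1} | {s3} — 2 equivalence classes.

2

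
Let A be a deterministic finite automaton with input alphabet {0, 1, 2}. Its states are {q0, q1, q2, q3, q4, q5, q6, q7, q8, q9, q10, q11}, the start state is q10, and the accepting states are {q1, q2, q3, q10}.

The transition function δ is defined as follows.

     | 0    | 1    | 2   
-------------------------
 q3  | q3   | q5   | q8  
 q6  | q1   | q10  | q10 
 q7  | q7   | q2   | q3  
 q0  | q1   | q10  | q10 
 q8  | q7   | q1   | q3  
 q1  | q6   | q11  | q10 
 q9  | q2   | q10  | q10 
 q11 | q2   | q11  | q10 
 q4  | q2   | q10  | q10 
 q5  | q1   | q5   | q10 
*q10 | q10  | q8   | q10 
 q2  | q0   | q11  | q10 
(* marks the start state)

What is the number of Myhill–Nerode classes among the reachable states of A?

States {q4,q9} cannot be reached from the start state, so discard them.
Initial partition by acceptance: {q1,q2,q3,q10} | {q0,q5,q6,q7,q8,q11}.
On input 0, block {q1,q2,q3,q10} splits into {q1,q2} and {q3,q10}.
Split {q0,q5,q6,q7,q8,q11} by δ(·,0) → {q0,q5,q6,q11} and {q7,q8}.
On input 1, block {q0,q5,q6,q11} splits into {q0,q6} and {q5,q11}.
Refine {q3,q10} on symbol 1: members go to different blocks, giving {q3} and {q10}.
The partition is now stable with 6 blocks: {q1,q2} | {q0,q6} | {q3} | {q7,q8} | {q5,q11} | {q10}.

6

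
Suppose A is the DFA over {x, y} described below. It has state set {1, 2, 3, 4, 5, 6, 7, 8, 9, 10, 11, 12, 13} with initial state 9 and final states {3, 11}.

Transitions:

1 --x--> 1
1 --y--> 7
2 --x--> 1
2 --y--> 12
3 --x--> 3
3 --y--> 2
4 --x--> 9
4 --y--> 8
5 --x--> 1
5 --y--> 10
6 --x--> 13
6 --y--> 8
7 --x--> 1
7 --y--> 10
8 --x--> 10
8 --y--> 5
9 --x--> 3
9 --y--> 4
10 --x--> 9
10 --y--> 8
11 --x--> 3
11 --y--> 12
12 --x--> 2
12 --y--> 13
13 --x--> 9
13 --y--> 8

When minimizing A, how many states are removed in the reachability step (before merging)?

2

Starting at 9 and following transitions, the reachable set is {1, 2, 3, 4, 5, 7, 8, 9, 10, 12, 13}. That leaves 6, 11 unreachable — 2 in total.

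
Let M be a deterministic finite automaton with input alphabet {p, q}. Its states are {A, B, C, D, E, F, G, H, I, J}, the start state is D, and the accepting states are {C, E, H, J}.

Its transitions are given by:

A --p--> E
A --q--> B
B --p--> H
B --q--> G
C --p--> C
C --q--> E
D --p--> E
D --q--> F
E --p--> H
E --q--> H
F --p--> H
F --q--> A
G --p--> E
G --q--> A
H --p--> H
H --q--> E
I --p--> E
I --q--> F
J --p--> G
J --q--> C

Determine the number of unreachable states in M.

BFS from D reaches {A, B, D, E, F, G, H}; the 3 state(s) C, I, J are never visited.

3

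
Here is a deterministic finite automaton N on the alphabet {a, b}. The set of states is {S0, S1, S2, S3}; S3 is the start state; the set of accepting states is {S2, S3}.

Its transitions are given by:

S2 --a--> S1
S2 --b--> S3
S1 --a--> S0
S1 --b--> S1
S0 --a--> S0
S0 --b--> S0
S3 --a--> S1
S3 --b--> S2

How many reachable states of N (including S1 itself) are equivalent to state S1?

2

P0 = {S2,S3} | {S0,S1}.
Stable partition: {S2,S3} | {S0,S1} — 2 equivalence classes.
The equivalence class containing S1 is {S0,S1}, of size 2.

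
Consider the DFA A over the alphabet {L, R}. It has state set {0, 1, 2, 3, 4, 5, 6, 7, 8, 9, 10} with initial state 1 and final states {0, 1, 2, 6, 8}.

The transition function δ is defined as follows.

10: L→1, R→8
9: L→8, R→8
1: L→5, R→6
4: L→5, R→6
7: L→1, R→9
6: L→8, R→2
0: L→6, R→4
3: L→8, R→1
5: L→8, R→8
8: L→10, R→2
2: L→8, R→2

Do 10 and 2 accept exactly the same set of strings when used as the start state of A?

No

States {0,3,4,7,9} cannot be reached from the start state, so discard them.
Initial partition by acceptance: {1,2,6,8} | {5,10}.
Refine {1,2,6,8} on symbol L: members go to different blocks, giving {1,8} and {2,6}.
Stable partition: {1,8} | {5,10} | {2,6} — 3 equivalence classes.
10 and 2 end up in different blocks, so they are distinguishable. For instance, the string 'ε' is accepted from only 2.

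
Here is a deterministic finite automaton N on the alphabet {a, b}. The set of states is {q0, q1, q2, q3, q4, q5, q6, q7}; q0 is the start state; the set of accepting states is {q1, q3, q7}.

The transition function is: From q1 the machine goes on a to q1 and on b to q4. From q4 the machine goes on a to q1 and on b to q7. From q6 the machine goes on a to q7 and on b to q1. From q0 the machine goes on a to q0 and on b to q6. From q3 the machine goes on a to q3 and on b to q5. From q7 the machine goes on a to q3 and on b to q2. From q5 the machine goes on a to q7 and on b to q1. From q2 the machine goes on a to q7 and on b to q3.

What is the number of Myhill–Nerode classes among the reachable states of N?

3

Every state is reachable, so we keep all 8.
Initial partition by acceptance: {q1,q3,q7} | {q0,q2,q4,q5,q6}.
Split {q0,q2,q4,q5,q6} by δ(·,a) → {q2,q4,q5,q6} and {q0}.
The partition is now stable with 3 blocks: {q1,q3,q7} | {q2,q4,q5,q6} | {q0}.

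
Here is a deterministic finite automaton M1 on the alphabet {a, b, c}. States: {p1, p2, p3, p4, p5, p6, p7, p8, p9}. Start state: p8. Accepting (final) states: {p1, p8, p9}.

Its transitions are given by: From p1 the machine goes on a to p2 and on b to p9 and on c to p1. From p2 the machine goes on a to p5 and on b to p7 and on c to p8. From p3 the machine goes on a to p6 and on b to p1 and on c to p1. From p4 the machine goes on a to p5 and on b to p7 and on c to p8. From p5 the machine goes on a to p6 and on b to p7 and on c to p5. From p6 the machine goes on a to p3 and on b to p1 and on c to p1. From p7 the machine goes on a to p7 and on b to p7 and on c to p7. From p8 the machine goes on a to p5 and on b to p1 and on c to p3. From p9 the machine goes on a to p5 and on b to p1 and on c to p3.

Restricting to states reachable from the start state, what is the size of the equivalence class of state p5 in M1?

1

First remove the unreachable states {p4}; 8 states remain.
Start with accepting vs non-accepting: {p1,p8,p9} | {p2,p3,p5,p6,p7}.
On input c, block {p1,p8,p9} splits into {p8,p9} and {p1}.
On input b, block {p2,p3,p5,p6,p7} splits into {p2,p5,p7} and {p3,p6}.
Refine {p2,p5,p7} on symbol a: members go to different blocks, giving {p2,p7} and {p5}.
Refine {p2,p7} on symbol a: members go to different blocks, giving {p2} and {p7}.
No further refinement is possible. Final partition (6 blocks): {p8,p9} | {p2} | {p1} | {p3,p6} | {p5} | {p7}.
The equivalence class containing p5 is {p5}, of size 1.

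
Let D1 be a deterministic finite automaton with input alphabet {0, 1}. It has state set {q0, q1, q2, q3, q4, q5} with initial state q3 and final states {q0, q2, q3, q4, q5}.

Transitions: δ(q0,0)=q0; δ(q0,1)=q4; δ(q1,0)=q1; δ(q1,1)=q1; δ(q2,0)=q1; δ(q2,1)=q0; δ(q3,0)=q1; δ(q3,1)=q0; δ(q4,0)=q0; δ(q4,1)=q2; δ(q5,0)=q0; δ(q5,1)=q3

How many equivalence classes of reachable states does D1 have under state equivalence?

States {q5} cannot be reached from the start state, so discard them.
Start with accepting vs non-accepting: {q0,q2,q3,q4} | {q1}.
On input 0, block {q0,q2,q3,q4} splits into {q0,q4} and {q2,q3}.
Split {q0,q4} by δ(·,1) → {q0} and {q4}.
Stable partition: {q0} | {q1} | {q2,q3} | {q4} — 4 equivalence classes.

4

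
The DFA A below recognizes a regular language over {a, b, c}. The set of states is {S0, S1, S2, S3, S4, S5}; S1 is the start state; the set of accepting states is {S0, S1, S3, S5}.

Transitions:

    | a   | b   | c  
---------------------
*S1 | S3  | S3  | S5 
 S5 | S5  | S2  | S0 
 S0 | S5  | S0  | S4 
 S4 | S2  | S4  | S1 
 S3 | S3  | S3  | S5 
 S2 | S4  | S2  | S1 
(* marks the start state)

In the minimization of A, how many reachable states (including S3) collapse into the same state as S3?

Initial partition by acceptance: {S0,S1,S3,S5} | {S2,S4}.
Split {S0,S1,S3,S5} by δ(·,b) → {S0,S1,S3} and {S5}.
Refine {S0,S1,S3} on symbol a: members go to different blocks, giving {S1,S3} and {S0}.
The partition is now stable with 4 blocks: {S1,S3} | {S2,S4} | {S5} | {S0}.
State S3 belongs to the block {S1,S3}, which has 2 states.

2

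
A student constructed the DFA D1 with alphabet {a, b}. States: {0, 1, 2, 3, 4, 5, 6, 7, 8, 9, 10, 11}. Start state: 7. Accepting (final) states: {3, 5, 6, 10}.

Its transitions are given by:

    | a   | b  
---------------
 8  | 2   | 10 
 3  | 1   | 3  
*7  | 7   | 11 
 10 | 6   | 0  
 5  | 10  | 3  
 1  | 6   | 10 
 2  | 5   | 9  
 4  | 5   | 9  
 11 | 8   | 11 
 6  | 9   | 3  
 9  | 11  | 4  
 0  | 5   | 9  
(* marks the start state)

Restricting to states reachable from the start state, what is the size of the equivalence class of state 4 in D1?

Every state is reachable, so we keep all 12.
Initial partition by acceptance: {3,5,6,10} | {0,1,2,4,7,8,9,11}.
On input a, block {3,5,6,10} splits into {3,6} and {5,10}.
On input a, block {0,1,2,4,7,8,9,11} splits into {7,8,9,11} and {0,2,4} and {1}.
Split {3,6} by δ(·,a) → {3} and {6}.
Refine {7,8,9,11} on symbol a: members go to different blocks, giving {7,9,11} and {8}.
Refine {7,9,11} on symbol a: members go to different blocks, giving {7,9} and {11}.
Refine {7,9} on symbol a: members go to different blocks, giving {7} and {9}.
Refine {5,10} on symbol a: members go to different blocks, giving {5} and {10}.
The partition is now stable with 10 blocks: {3} | {7} | {5} | {0,2,4} | {1} | {6} | {8} | {11} | {9} | {10}.
State 4 belongs to the block {0,2,4}, which has 3 states.

3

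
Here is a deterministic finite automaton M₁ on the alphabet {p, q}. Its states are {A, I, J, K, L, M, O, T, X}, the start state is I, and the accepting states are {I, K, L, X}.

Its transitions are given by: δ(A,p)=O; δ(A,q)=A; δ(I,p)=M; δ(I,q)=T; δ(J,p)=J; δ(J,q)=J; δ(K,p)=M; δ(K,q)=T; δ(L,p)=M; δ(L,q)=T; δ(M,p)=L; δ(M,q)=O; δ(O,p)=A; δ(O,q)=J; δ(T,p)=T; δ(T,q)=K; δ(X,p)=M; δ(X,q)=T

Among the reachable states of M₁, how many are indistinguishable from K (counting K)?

First remove the unreachable states {X}; 8 states remain.
Start with accepting vs non-accepting: {I,K,L} | {A,J,M,O,T}.
Refine {A,J,M,O,T} on symbol p: members go to different blocks, giving {A,J,O,T} and {M}.
Refine {A,J,O,T} on symbol q: members go to different blocks, giving {A,J,O} and {T}.
The partition is now stable with 4 blocks: {I,K,L} | {A,J,O} | {M} | {T}.
State K belongs to the block {I,K,L}, which has 3 states.

3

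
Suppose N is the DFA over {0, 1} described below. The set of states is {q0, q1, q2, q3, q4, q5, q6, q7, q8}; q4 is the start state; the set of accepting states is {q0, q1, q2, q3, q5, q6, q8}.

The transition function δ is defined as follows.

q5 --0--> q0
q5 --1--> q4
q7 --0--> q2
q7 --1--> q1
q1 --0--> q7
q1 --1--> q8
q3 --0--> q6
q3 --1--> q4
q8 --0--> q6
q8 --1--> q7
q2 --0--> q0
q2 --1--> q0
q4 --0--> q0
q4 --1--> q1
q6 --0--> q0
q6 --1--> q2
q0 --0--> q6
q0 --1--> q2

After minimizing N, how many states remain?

4

States {q3,q5} cannot be reached from the start state, so discard them.
Initial partition by acceptance: {q0,q1,q2,q6,q8} | {q4,q7}.
Split {q0,q1,q2,q6,q8} by δ(·,0) → {q0,q2,q6,q8} and {q1}.
Split {q0,q2,q6,q8} by δ(·,1) → {q0,q2,q6} and {q8}.
No further refinement is possible. Final partition (4 blocks): {q0,q2,q6} | {q4,q7} | {q1} | {q8}.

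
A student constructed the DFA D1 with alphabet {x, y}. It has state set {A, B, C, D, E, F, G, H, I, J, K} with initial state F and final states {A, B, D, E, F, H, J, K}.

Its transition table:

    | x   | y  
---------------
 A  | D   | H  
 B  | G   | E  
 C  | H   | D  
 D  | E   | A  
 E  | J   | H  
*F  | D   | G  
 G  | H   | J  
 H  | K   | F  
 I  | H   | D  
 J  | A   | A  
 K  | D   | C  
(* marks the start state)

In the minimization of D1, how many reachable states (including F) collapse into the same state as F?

2

States {B,I} cannot be reached from the start state, so discard them.
P0 = {A,D,E,F,H,J,K} | {C,G}.
Refine {A,D,E,F,H,J,K} on symbol y: members go to different blocks, giving {A,D,E,H,J} and {F,K}.
Refine {A,D,E,H,J} on symbol x: members go to different blocks, giving {A,D,E,J} and {H}.
On input y, block {A,D,E,J} splits into {A,E} and {D,J}.
Stable partition: {A,E} | {C,G} | {F,K} | {H} | {D,J} — 5 equivalence classes.
State F belongs to the block {F,K}, which has 2 states.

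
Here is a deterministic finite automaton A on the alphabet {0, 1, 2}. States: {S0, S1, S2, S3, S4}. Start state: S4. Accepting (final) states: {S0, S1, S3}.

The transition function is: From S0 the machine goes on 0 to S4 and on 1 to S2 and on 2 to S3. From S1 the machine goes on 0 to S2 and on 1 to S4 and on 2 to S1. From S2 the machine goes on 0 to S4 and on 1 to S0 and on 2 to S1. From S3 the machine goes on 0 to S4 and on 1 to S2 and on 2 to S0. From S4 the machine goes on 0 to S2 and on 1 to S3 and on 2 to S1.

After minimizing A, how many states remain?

2

All states are reachable from the start state.
Start with accepting vs non-accepting: {S0,S1,S3} | {S2,S4}.
Stable partition: {S0,S1,S3} | {S2,S4} — 2 equivalence classes.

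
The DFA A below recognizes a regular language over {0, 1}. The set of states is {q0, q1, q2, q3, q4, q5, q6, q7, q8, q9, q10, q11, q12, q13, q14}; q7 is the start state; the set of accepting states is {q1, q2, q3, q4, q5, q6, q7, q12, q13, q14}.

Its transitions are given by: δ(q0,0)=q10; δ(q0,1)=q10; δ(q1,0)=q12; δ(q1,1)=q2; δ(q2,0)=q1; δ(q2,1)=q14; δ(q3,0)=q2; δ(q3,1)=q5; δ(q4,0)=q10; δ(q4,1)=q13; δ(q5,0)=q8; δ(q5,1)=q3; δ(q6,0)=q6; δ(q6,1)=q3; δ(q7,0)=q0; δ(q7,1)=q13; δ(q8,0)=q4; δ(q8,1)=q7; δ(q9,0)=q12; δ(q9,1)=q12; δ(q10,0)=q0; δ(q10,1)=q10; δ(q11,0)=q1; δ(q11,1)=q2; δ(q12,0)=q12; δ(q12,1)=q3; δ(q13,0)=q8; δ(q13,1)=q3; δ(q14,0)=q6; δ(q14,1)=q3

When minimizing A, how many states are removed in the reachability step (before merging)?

BFS from q7 reaches {q0, q1, q2, q3, q4, q5, q6, q7, q8, q10, q12, q13, q14}; the 2 state(s) q9, q11 are never visited.

2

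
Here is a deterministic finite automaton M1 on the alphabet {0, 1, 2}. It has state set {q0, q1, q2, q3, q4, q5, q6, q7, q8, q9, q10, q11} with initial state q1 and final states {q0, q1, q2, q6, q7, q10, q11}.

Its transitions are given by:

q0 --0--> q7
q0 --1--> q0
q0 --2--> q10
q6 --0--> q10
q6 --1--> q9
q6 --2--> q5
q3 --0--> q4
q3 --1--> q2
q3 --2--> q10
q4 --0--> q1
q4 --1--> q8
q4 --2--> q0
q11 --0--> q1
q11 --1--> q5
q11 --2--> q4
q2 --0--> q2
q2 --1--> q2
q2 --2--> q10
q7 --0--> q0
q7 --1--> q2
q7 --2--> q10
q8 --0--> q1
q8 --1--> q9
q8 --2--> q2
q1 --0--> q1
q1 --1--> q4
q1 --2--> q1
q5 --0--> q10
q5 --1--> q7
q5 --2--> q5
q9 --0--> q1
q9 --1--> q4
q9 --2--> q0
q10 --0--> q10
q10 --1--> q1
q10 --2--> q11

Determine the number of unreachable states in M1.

2

BFS from q1 reaches {q0, q1, q2, q4, q5, q7, q8, q9, q10, q11}; the 2 state(s) q3, q6 are never visited.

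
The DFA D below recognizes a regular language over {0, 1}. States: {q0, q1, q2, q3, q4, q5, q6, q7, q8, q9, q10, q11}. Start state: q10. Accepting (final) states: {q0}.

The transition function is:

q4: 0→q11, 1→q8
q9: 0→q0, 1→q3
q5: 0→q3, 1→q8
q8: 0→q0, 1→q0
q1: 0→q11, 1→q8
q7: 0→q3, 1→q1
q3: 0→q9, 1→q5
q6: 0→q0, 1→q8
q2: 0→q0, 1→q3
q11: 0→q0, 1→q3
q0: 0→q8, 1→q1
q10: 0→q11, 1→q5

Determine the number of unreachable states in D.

4

No path from q10 leads to q2, q4, q6, q7; the other 8 states are all reachable.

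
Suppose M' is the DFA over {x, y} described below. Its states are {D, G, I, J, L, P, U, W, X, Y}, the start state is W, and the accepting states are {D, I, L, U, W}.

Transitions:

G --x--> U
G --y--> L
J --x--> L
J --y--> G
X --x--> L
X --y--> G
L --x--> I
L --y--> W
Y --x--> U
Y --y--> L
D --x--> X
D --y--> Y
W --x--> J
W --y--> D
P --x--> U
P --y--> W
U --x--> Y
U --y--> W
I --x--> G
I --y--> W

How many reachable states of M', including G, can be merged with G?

2

First remove the unreachable states {P}; 9 states remain.
P0 = {D,I,L,U,W} | {G,J,X,Y}.
Refine {D,I,L,U,W} on symbol x: members go to different blocks, giving {D,I,U,W} and {L}.
On input y, block {D,I,U,W} splits into {I,U,W} and {D}.
Split {I,U,W} by δ(·,y) → {I,U} and {W}.
On input x, block {G,J,X,Y} splits into {J,X} and {G,Y}.
The partition is now stable with 6 blocks: {I,U} | {J,X} | {L} | {D} | {W} | {G,Y}.
The equivalence class containing G is {G,Y}, of size 2.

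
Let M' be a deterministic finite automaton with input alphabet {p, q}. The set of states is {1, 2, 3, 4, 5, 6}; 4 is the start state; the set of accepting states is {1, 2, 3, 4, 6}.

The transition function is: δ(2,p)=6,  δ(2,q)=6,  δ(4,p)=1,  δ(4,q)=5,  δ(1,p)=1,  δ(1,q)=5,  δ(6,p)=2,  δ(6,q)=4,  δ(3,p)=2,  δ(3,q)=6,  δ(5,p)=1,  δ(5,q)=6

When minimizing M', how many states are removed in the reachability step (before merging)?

1

BFS from 4 reaches {1, 2, 4, 5, 6}; the 1 state(s) 3 are never visited.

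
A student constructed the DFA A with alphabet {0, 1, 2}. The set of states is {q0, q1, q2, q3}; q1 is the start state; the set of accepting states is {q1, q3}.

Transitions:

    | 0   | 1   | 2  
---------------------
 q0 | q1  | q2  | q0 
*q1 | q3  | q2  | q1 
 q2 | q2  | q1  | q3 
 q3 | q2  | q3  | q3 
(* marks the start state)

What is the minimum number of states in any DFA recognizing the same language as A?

3

First remove the unreachable states {q0}; 3 states remain.
Initial partition by acceptance: {q1,q3} | {q2}.
Split {q1,q3} by δ(·,0) → {q1} and {q3}.
No further refinement is possible. Final partition (3 blocks): {q1} | {q2} | {q3}.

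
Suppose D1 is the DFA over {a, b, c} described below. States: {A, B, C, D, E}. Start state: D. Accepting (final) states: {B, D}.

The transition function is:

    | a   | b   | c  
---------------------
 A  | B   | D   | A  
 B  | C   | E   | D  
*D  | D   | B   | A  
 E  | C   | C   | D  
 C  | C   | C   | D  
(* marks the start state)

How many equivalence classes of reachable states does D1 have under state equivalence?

P0 = {B,D} | {A,C,E}.
On input a, block {B,D} splits into {B} and {D}.
Refine {A,C,E} on symbol a: members go to different blocks, giving {C,E} and {A}.
No further refinement is possible. Final partition (4 blocks): {B} | {C,E} | {D} | {A}.

4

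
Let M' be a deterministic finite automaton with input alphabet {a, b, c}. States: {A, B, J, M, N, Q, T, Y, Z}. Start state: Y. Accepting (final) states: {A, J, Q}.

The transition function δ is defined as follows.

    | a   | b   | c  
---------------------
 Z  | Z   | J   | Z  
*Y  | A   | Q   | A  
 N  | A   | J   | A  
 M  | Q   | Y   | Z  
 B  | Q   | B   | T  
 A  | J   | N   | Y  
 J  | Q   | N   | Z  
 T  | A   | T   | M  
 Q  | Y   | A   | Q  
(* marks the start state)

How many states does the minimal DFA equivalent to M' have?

6

States {B,M,T} cannot be reached from the start state, so discard them.
Initial partition by acceptance: {A,J,Q} | {N,Y,Z}.
Split {A,J,Q} by δ(·,a) → {A,J} and {Q}.
Refine {A,J} on symbol a: members go to different blocks, giving {J} and {A}.
Refine {N,Y,Z} on symbol a: members go to different blocks, giving {N,Y} and {Z}.
On input b, block {N,Y} splits into {N} and {Y}.
No further refinement is possible. Final partition (6 blocks): {J} | {N} | {Q} | {A} | {Z} | {Y}.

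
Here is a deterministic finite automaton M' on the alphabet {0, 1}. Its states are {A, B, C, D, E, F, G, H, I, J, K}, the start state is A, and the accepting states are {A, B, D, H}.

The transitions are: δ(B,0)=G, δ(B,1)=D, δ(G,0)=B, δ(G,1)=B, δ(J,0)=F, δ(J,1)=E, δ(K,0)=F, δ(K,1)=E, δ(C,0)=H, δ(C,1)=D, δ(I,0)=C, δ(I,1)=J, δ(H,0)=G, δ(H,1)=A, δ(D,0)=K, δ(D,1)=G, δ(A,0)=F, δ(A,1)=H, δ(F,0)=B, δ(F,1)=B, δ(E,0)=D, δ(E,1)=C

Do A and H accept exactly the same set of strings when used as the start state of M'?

Yes

First remove the unreachable states {I,J}; 9 states remain.
Initial partition by acceptance: {A,B,D,H} | {C,E,F,G,K}.
On input 1, block {A,B,D,H} splits into {A,B,H} and {D}.
Split {A,B,H} by δ(·,1) → {A,H} and {B}.
On input 0, block {C,E,F,G,K} splits into {F,G} and {C} and {E} and {K}.
No further refinement is possible. Final partition (7 blocks): {A,H} | {F,G} | {D} | {B} | {C} | {E} | {K}.
A and H lie in the same block of the stable partition, so they are equivalent — no string distinguishes them.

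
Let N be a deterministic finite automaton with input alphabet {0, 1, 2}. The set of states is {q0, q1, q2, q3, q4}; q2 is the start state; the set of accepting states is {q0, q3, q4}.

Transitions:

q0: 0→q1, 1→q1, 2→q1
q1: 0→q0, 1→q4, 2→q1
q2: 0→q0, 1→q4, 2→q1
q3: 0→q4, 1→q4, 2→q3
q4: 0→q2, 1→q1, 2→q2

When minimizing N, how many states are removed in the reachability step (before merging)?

BFS from q2 reaches {q0, q1, q2, q4}; the 1 state(s) q3 are never visited.

1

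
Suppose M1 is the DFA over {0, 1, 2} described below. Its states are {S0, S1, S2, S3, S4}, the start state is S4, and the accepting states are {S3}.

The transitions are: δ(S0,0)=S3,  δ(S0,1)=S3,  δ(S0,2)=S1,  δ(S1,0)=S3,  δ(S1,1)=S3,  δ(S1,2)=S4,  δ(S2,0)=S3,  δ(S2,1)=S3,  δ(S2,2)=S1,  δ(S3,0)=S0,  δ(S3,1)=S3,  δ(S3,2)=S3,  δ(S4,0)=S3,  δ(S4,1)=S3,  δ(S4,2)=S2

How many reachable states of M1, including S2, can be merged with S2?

4

All states are reachable from the start state.
P0 = {S3} | {S0,S1,S2,S4}.
The partition is now stable with 2 blocks: {S3} | {S0,S1,S2,S4}.
The equivalence class containing S2 is {S0,S1,S2,S4}, of size 4.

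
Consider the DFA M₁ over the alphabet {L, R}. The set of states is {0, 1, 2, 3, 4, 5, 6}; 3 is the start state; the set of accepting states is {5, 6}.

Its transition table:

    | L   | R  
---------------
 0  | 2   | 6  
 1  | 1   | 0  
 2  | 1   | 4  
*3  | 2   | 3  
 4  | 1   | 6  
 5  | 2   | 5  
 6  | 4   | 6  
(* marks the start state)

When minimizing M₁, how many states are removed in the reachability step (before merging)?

No path from 3 leads to 5; the other 6 states are all reachable.

1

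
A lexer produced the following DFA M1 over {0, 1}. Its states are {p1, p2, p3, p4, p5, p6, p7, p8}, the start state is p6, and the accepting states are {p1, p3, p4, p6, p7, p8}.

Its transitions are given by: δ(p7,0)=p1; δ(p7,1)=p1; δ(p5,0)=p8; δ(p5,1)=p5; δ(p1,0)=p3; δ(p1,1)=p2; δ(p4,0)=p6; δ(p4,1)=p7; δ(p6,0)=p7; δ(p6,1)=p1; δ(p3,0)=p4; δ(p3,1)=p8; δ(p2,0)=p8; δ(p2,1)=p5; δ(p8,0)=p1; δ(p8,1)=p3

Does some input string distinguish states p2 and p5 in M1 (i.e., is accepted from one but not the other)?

P0 = {p1,p3,p4,p6,p7,p8} | {p2,p5}.
On input 1, block {p1,p3,p4,p6,p7,p8} splits into {p3,p4,p6,p7,p8} and {p1}.
Split {p3,p4,p6,p7,p8} by δ(·,0) → {p3,p4,p6} and {p7,p8}.
Refine {p3,p4,p6} on symbol 0: members go to different blocks, giving {p3,p4} and {p6}.
On input 0, block {p3,p4} splits into {p3} and {p4}.
On input 1, block {p7,p8} splits into {p7} and {p8}.
Stable partition: {p3} | {p2,p5} | {p1} | {p7} | {p6} | {p4} | {p8} — 7 equivalence classes.
p2 and p5 lie in the same block of the stable partition, so they are equivalent — no string distinguishes them.

No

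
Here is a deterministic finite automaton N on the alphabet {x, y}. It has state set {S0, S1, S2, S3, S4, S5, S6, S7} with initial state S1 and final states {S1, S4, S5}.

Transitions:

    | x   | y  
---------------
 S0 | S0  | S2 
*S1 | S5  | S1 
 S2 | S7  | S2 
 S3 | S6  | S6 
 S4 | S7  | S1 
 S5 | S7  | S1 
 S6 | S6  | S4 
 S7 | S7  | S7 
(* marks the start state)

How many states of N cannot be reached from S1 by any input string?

5

No path from S1 leads to S0, S2, S3, S4, S6; the other 3 states are all reachable.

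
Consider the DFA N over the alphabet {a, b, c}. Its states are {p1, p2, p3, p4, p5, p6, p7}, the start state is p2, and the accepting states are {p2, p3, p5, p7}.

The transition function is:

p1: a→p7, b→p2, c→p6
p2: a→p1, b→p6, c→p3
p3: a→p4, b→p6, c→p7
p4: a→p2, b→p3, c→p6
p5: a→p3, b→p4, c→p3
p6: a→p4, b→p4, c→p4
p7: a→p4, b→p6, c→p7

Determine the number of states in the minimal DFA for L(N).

States {p5} cannot be reached from the start state, so discard them.
Start with accepting vs non-accepting: {p2,p3,p7} | {p1,p4,p6}.
Split {p1,p4,p6} by δ(·,a) → {p1,p4} and {p6}.
Stable partition: {p2,p3,p7} | {p1,p4} | {p6} — 3 equivalence classes.

3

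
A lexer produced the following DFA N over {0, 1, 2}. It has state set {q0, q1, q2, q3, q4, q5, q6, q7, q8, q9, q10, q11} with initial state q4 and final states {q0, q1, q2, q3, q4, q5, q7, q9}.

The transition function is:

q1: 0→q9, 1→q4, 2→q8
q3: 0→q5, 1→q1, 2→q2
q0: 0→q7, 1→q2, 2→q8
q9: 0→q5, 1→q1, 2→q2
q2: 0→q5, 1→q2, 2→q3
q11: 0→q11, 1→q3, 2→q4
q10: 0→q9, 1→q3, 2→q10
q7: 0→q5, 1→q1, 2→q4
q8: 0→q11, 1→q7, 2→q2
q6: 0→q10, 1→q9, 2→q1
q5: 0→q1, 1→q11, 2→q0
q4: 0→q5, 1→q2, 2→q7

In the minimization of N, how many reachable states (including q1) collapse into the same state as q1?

2

Reachable states from the start: {q0,q1,q2,q3,q4,q5,q7,q8,q9,q11}. Unreachable: {q6,q10} — drop them.
Start with accepting vs non-accepting: {q0,q1,q2,q3,q4,q5,q7,q9} | {q8,q11}.
Refine {q0,q1,q2,q3,q4,q5,q7,q9} on symbol 1: members go to different blocks, giving {q0,q1,q2,q3,q4,q7,q9} and {q5}.
Refine {q0,q1,q2,q3,q4,q7,q9} on symbol 0: members go to different blocks, giving {q2,q3,q4,q7,q9} and {q0,q1}.
Refine {q2,q3,q4,q7,q9} on symbol 1: members go to different blocks, giving {q3,q7,q9} and {q2,q4}.
The partition is now stable with 5 blocks: {q3,q7,q9} | {q8,q11} | {q5} | {q0,q1} | {q2,q4}.
The equivalence class containing q1 is {q0,q1}, of size 2.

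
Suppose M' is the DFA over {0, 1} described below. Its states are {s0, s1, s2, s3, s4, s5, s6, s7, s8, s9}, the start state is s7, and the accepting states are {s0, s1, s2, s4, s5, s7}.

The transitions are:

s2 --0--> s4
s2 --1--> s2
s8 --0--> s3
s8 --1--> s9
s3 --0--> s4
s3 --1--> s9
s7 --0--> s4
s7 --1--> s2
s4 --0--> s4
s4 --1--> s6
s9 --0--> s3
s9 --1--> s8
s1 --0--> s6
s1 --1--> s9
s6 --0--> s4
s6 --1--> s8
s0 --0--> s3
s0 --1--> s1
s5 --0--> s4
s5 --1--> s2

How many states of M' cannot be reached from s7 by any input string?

BFS from s7 reaches {s2, s3, s4, s6, s7, s8, s9}; the 3 state(s) s0, s1, s5 are never visited.

3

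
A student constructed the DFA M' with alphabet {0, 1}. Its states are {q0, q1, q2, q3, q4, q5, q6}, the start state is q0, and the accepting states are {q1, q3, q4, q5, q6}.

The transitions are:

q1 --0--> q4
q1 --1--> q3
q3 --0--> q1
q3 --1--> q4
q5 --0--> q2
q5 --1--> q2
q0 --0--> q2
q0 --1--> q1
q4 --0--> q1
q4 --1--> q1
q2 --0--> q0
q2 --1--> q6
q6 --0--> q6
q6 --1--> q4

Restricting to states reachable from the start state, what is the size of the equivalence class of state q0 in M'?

2

Reachable states from the start: {q0,q1,q2,q3,q4,q6}. Unreachable: {q5} — drop them.
Start with accepting vs non-accepting: {q1,q3,q4,q6} | {q0,q2}.
No further refinement is possible. Final partition (2 blocks): {q1,q3,q4,q6} | {q0,q2}.
The equivalence class containing q0 is {q0,q2}, of size 2.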